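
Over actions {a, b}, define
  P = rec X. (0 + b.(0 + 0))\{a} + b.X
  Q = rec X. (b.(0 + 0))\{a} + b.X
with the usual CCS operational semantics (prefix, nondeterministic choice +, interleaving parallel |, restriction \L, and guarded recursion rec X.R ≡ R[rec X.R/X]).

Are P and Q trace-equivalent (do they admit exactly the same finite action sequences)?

YES

Reachable graph of P (2 states):
  u0 = rec X. (0 + b.(0 + 0))\{a} + b.X has moves --b--▸ u0, --b--▸ u1
  u1 = (0 + 0)\{a} has moves stopped
Reachable graph of Q (2 states):
  v0 = rec X. (b.(0 + 0))\{a} + b.X has moves --b--▸ v0, --b--▸ v1
  v1 = (0 + 0)\{a} has moves stopped
Coarsest stable partition (strong bisimilarity classes):
  B0 = {u0, v0}
  B1 = {u1, v1}
u0 ∈ B0, v0 ∈ B0 → same block
Bisimilar ⇒ trace-equivalent.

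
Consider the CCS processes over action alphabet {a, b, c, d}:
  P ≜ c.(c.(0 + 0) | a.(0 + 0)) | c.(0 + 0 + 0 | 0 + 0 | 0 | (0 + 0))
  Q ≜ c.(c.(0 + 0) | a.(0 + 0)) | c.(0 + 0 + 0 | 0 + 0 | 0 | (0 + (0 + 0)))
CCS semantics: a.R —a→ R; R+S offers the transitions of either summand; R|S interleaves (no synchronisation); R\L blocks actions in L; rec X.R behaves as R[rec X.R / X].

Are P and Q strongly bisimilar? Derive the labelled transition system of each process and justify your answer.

LTS(P): 10 reachable states
  u0 = c.(c.(0 + 0) | a.(0 + 0)) | c.(0 + 0 + 0 | 0 + 0 | 0 | (0 + 0)) → ··c··> u1, ··c··> u2
  u1 = c.(0 + 0) | a.(0 + 0) | c.(0 + 0 + 0 | 0 + 0 | 0 | (0 + 0)) → ··a··> u3, ··c··> u4, ··c··> u5
  u2 = c.(c.(0 + 0) | a.(0 + 0)) | (0 + 0 + 0 | 0 + 0 | 0 | (0 + 0)) → ··c··> u5
  u3 = c.(0 + 0) | (0 + 0) | c.(0 + 0 + 0 | 0 + 0 | 0 | (0 + 0)) → ··c··> u6, ··c··> u7
  u4 = (0 + 0) | a.(0 + 0) | c.(0 + 0 + 0 | 0 + 0 | 0 | (0 + 0)) → ··a··> u6, ··c··> u8
  u5 = c.(0 + 0) | a.(0 + 0) | (0 + 0 + 0 | 0 + 0 | 0 | (0 + 0)) → ··a··> u7, ··c··> u8
  u6 = (0 + 0) | (0 + 0) | c.(0 + 0 + 0 | 0 + 0 | 0 | (0 + 0)) → ··c··> u9
  u7 = c.(0 + 0) | (0 + 0) | (0 + 0 + 0 | 0 + 0 | 0 | (0 + 0)) → ··c··> u9
  u8 = (0 + 0) | a.(0 + 0) | (0 + 0 + 0 | 0 + 0 | 0 | (0 + 0)) → ··a··> u9
  u9 = (0 + 0) | (0 + 0) | (0 + 0 + 0 | 0 + 0 | 0 | (0 + 0)) → stopped
LTS(Q): 10 reachable states
  v0 = c.(c.(0 + 0) | a.(0 + 0)) | c.(0 + 0 + 0 | 0 + 0 | 0 | (0 + (0 + 0))) → ··c··> v1, ··c··> v2
  v1 = c.(0 + 0) | a.(0 + 0) | c.(0 + 0 + 0 | 0 + 0 | 0 | (0 + (0 + 0))) → ··a··> v3, ··c··> v4, ··c··> v5
  v2 = c.(c.(0 + 0) | a.(0 + 0)) | (0 + 0 + 0 | 0 + 0 | 0 | (0 + (0 + 0))) → ··c··> v5
  v3 = c.(0 + 0) | (0 + 0) | c.(0 + 0 + 0 | 0 + 0 | 0 | (0 + (0 + 0))) → ··c··> v6, ··c··> v7
  v4 = (0 + 0) | a.(0 + 0) | c.(0 + 0 + 0 | 0 + 0 | 0 | (0 + (0 + 0))) → ··a··> v6, ··c··> v8
  v5 = c.(0 + 0) | a.(0 + 0) | (0 + 0 + 0 | 0 + 0 | 0 | (0 + (0 + 0))) → ··a··> v7, ··c··> v8
  v6 = (0 + 0) | (0 + 0) | c.(0 + 0 + 0 | 0 + 0 | 0 | (0 + (0 + 0))) → ··c··> v9
  v7 = c.(0 + 0) | (0 + 0) | (0 + 0 + 0 | 0 + 0 | 0 | (0 + (0 + 0))) → ··c··> v9
  v8 = (0 + 0) | a.(0 + 0) | (0 + 0 + 0 | 0 + 0 | 0 | (0 + (0 + 0))) → ··a··> v9
  v9 = (0 + 0) | (0 + 0) | (0 + 0 + 0 | 0 + 0 | 0 | (0 + (0 + 0))) → stopped
Coarsest stable partition (strong bisimilarity classes):
  B0 = {u0, v0}
  B1 = {u2, v2}
  B2 = {u4, u5, v4, v5}
  B3 = {u6, u7, v6, v7}
  B4 = {u9, v9}
  B5 = {u8, v8}
  B6 = {u1, v1}
  B7 = {u3, v3}
u0 ∈ B0, v0 ∈ B0 → same block

YES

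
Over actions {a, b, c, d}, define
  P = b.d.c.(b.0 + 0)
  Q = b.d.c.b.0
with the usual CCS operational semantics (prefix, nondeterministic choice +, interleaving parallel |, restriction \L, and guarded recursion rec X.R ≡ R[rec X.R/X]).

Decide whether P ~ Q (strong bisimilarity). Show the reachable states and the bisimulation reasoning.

LTS(P): 5 reachable states
  u0 = b.d.c.(b.0 + 0) ⊢ -b-> u1
  u1 = d.c.(b.0 + 0) ⊢ -d-> u2
  u2 = c.(b.0 + 0) ⊢ -c-> u3
  u3 = b.0 + 0 ⊢ -b-> u4
  u4 = 0 ⊢ (no moves)
LTS(Q): 5 reachable states
  v0 = b.d.c.b.0 ⊢ -b-> v1
  v1 = d.c.b.0 ⊢ -d-> v2
  v2 = c.b.0 ⊢ -c-> v3
  v3 = b.0 ⊢ -b-> v4
  v4 = 0 ⊢ (no moves)
Bisimilarity quotient blocks:
  B0 = {u0, v0}
  B1 = {u1, v1}
  B2 = {u2, v2}
  B3 = {u3, v3}
  B4 = {u4, v4}
u0 ∈ B0, v0 ∈ B0 → same block

YES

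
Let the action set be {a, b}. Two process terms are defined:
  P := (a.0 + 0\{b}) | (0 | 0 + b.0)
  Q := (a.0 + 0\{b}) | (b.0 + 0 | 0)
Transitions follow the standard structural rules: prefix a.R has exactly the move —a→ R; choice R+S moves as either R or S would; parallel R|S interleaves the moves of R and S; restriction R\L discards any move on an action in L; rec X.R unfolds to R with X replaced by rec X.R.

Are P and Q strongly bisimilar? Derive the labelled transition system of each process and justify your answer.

bisimilar

P's transition system — 4 states:
  u0 = (a.0 + 0\{b}) | (0 | 0 + b.0) ⊢ -a-> u1, -b-> u2
  u1 = 0 | (0 | 0 + b.0) ⊢ -b-> u3
  u2 = (a.0 + 0\{b}) | 0 ⊢ -a-> u3
  u3 = 0 | 0 ⊢ ∅
Q's transition system — 4 states:
  v0 = (a.0 + 0\{b}) | (b.0 + 0 | 0) ⊢ -a-> v1, -b-> v2
  v1 = 0 | (b.0 + 0 | 0) ⊢ -b-> v3
  v2 = (a.0 + 0\{b}) | 0 ⊢ -a-> v3
  v3 = 0 | 0 ⊢ ∅
Partition-refinement fixed point:
  B0 = {u0, v0}
  B1 = {u1, v1}
  B2 = {u3, v3}
  B3 = {u2, v2}
u0 ∈ B0, v0 ∈ B0 → same block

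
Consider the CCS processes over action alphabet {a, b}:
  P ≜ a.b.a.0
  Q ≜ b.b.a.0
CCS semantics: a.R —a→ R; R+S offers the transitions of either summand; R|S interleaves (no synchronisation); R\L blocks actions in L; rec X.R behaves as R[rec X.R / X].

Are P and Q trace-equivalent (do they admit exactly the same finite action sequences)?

traces(P) ≠ traces(Q) — witness ⟨a⟩

LTS(P): 4 reachable states
  p0 = a.b.a.0 → --a--▸ p1
  p1 = b.a.0 → --b--▸ p2
  p2 = a.0 → --a--▸ p3
  p3 = 0 → (no moves)
LTS(Q): 4 reachable states
  q0 = b.b.a.0 → --b--▸ q1
  q1 = b.a.0 → --b--▸ q2
  q2 = a.0 → --a--▸ q3
  q3 = 0 → (no moves)
Trace ⟨a⟩ through P, begin at {p0}:
  after a @ step 1: {p1}
  — P admits the full trace.
Trace ⟨a⟩ through Q, begin at {q0}:
  after a @ step 1: no successor for Q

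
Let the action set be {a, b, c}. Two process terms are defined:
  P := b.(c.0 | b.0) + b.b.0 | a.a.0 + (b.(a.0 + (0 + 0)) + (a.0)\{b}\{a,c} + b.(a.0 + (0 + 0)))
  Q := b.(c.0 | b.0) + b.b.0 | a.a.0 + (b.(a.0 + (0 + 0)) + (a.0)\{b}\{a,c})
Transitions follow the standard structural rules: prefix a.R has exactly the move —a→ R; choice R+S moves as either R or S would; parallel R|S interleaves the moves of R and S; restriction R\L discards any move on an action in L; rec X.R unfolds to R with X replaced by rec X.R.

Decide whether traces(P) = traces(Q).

Reachable graph of P (14 states):
  u0 = b.(c.0 | b.0) + b.b.0 | a.a.0 + (b.(a.0 + (0 + 0)) + (a.0)\{b}\{a,c} + b.(a.0 + (0 + 0))) has moves --a--▸ u1, --b--▸ u2, --b--▸ u3, --b--▸ u4
  u1 = b.b.0 | a.0 has moves --a--▸ u5, --b--▸ u6
  u2 = a.0 + (0 + 0) has moves --a--▸ u7
  u3 = b.0 | a.a.0 has moves --a--▸ u6, --b--▸ u8
  u4 = c.0 | b.0 has moves --b--▸ u9, --c--▸ u10
  u5 = b.b.0 | 0 has moves --b--▸ u11
  u6 = b.0 | a.0 has moves --a--▸ u11, --b--▸ u12
  u7 = 0 has moves ∅
  u8 = 0 | a.a.0 has moves --a--▸ u12
  u9 = c.0 | 0 has moves --c--▸ u13
  u10 = 0 | b.0 has moves --b--▸ u13
  u11 = b.0 | 0 has moves --b--▸ u13
  u12 = 0 | a.0 has moves --a--▸ u13
  u13 = 0 | 0 has moves ∅
Reachable graph of Q (14 states):
  v0 = b.(c.0 | b.0) + b.b.0 | a.a.0 + (b.(a.0 + (0 + 0)) + (a.0)\{b}\{a,c}) has moves --a--▸ v1, --b--▸ v2, --b--▸ v3, --b--▸ v4
  v1 = b.b.0 | a.0 has moves --a--▸ v5, --b--▸ v6
  v2 = a.0 + (0 + 0) has moves --a--▸ v7
  v3 = b.0 | a.a.0 has moves --a--▸ v6, --b--▸ v8
  v4 = c.0 | b.0 has moves --b--▸ v9, --c--▸ v10
  v5 = b.b.0 | 0 has moves --b--▸ v11
  v6 = b.0 | a.0 has moves --a--▸ v11, --b--▸ v12
  v7 = 0 has moves ∅
  v8 = 0 | a.a.0 has moves --a--▸ v12
  v9 = c.0 | 0 has moves --c--▸ v13
  v10 = 0 | b.0 has moves --b--▸ v13
  v11 = b.0 | 0 has moves --b--▸ v13
  v12 = 0 | a.0 has moves --a--▸ v13
  v13 = 0 | 0 has moves ∅
Bisimilarity quotient blocks:
  B0 = {u0, v0}
  B1 = {u3, v3}
  B2 = {u6, v6}
  B3 = {u12, u2, v12, v2}
  B4 = {u13, u7, v13, v7}
  B5 = {u10, u11, v10, v11}
  B6 = {u8, v8}
  B7 = {u1, v1}
  B8 = {u5, v5}
  B9 = {u4, v4}
  B10 = {u9, v9}
u0 ∈ B0, v0 ∈ B0 → same block
Bisimilar ⇒ trace-equivalent.

traces(P) = traces(Q)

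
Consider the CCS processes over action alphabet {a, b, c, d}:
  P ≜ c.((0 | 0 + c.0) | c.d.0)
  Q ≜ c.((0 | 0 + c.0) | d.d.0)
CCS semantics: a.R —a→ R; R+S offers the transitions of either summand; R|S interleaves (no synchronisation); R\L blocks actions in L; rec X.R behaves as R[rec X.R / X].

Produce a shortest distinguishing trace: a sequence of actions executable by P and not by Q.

ccc

LTS(P): 7 reachable states
  s0 = c.((0 | 0 + c.0) | c.d.0) has moves =c=> s1
  s1 = (0 | 0 + c.0) | c.d.0 has moves =c=> s2, =c=> s3
  s2 = (0 | 0 + c.0) | d.0 has moves =c=> s4, =d=> s5
  s3 = 0 | c.d.0 has moves =c=> s4
  s4 = 0 | d.0 has moves =d=> s6
  s5 = (0 | 0 + c.0) | 0 has moves =c=> s6
  s6 = 0 | 0 has moves stopped
LTS(Q): 7 reachable states
  t0 = c.((0 | 0 + c.0) | d.d.0) has moves =c=> t1
  t1 = (0 | 0 + c.0) | d.d.0 has moves =c=> t2, =d=> t3
  t2 = 0 | d.d.0 has moves =d=> t4
  t3 = (0 | 0 + c.0) | d.0 has moves =c=> t4, =d=> t5
  t4 = 0 | d.0 has moves =d=> t6
  t5 = (0 | 0 + c.0) | 0 has moves =c=> t6
  t6 = 0 | 0 has moves stopped
Trace ⟨ccc⟩ through P, begin at {s0}:
  step 1 (c): {s1}
  step 2 (c): {s2, s3}
  step 3 (c): {s4}
  — P admits the full trace.
Trace ⟨ccc⟩ through Q, begin at {t0}:
  step 1 (c): {t1}
  step 2 (c): {t2}
  step 3 (c): ∅  — Q cannot continue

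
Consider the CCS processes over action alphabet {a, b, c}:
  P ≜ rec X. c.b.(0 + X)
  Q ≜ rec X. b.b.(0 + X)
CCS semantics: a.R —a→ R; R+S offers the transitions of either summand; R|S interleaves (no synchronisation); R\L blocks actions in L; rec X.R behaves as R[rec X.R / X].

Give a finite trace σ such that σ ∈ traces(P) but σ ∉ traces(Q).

c

P's transition system — 3 states:
  m0 = rec X. c.b.(0 + X) → —c→ m1
  m1 = b.(0 + (rec X. c.b.(0 + X))) → —b→ m2
  m2 = 0 + (rec X. c.b.(0 + X)) → —c→ m1
Q's transition system — 3 states:
  n0 = rec X. b.b.(0 + X) → —b→ n1
  n1 = b.(0 + (rec X. b.b.(0 + X))) → —b→ n2
  n2 = 0 + (rec X. b.b.(0 + X)) → —b→ n1
Executing c from P (initial set {m0}):
  step 1 (c): {m1}
  ✓ P
Executing c from Q (initial set {n0}):
  step 1 (c): ∅ (Q stuck)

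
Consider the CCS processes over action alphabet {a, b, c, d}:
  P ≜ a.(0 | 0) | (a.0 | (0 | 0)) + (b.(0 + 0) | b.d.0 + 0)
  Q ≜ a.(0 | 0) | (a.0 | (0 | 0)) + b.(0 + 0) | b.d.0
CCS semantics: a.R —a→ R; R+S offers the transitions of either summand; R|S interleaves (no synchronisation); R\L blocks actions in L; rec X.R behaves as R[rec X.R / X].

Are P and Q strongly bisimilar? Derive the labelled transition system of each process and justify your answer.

bisimilar

LTS(P): 9 reachable states
  s0 = a.(0 | 0) | (a.0 | (0 | 0)) + (b.(0 + 0) | b.d.0 + 0) :: --a--▸ s1, --a--▸ s2, --b--▸ s3, --b--▸ s4
  s1 = 0 | 0 | (a.0 | (0 | 0)) :: --a--▸ s5
  s2 = a.(0 | 0) | (0 | (0 | 0)) :: --a--▸ s5
  s3 = (0 + 0) | b.d.0 :: --b--▸ s6
  s4 = b.(0 + 0) | d.0 :: --b--▸ s6, --d--▸ s7
  s5 = 0 | 0 | (0 | (0 | 0)) :: ∅
  s6 = (0 + 0) | d.0 :: --d--▸ s8
  s7 = b.(0 + 0) | 0 :: --b--▸ s8
  s8 = (0 + 0) | 0 :: ∅
LTS(Q): 9 reachable states
  t0 = a.(0 | 0) | (a.0 | (0 | 0)) + b.(0 + 0) | b.d.0 :: --a--▸ t1, --a--▸ t2, --b--▸ t3, --b--▸ t4
  t1 = 0 | 0 | (a.0 | (0 | 0)) :: --a--▸ t5
  t2 = a.(0 | 0) | (0 | (0 | 0)) :: --a--▸ t5
  t3 = (0 + 0) | b.d.0 :: --b--▸ t6
  t4 = b.(0 + 0) | d.0 :: --b--▸ t6, --d--▸ t7
  t5 = 0 | 0 | (0 | (0 | 0)) :: ∅
  t6 = (0 + 0) | d.0 :: --d--▸ t8
  t7 = b.(0 + 0) | 0 :: --b--▸ t8
  t8 = (0 + 0) | 0 :: ∅
Coarsest stable partition (strong bisimilarity classes):
  B0 = {s0, t0}
  B1 = {s1, s2, t1, t2}
  B2 = {s5, s8, t5, t8}
  B3 = {s4, t4}
  B4 = {s7, t7}
  B5 = {s6, t6}
  B6 = {s3, t3}
s0 ∈ B0, t0 ∈ B0 → same block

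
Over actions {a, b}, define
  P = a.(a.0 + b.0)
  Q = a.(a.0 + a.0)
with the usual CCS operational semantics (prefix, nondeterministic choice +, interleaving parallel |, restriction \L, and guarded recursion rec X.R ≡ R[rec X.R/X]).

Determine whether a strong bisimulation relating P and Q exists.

P's transition system — 3 states:
  u0 = a.(a.0 + b.0) ⊢ --a--▸ u1
  u1 = a.0 + b.0 ⊢ --a--▸ u2, --b--▸ u2
  u2 = 0 ⊢ ·
Q's transition system — 3 states:
  v0 = a.(a.0 + a.0) ⊢ --a--▸ v1
  v1 = a.0 + a.0 ⊢ --a--▸ v2
  v2 = 0 ⊢ ·
Coarsest stable partition (strong bisimilarity classes):
  B0 = {u0}
  B1 = {u1}
  B2 = {u2, v2}
  B3 = {v0}
  B4 = {v1}
u0 ∈ B0, v0 ∈ B3 → different blocks

not bisimilar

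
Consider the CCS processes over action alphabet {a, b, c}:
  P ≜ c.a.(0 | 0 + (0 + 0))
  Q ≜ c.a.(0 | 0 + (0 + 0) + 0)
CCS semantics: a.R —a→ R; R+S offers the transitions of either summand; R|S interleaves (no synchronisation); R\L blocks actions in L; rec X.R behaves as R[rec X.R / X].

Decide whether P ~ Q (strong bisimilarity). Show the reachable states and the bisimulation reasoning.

Reachable graph of P (3 states):
  s0 = c.a.(0 | 0 + (0 + 0)) ⊢ —c→ s1
  s1 = a.(0 | 0 + (0 + 0)) ⊢ —a→ s2
  s2 = 0 | 0 + (0 + 0) ⊢ ∅
Reachable graph of Q (3 states):
  t0 = c.a.(0 | 0 + (0 + 0) + 0) ⊢ —c→ t1
  t1 = a.(0 | 0 + (0 + 0) + 0) ⊢ —a→ t2
  t2 = 0 | 0 + (0 + 0) + 0 ⊢ ∅
Coarsest stable partition (strong bisimilarity classes):
  B0 = {s0, t0}
  B1 = {s1, t1}
  B2 = {s2, t2}
s0 ∈ B0, t0 ∈ B0 → same block

P ~ Q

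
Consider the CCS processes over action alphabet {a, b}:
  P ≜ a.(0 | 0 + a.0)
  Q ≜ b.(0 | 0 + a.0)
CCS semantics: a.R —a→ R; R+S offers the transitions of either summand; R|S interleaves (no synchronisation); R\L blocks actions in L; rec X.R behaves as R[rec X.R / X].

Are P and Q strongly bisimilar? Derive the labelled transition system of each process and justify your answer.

not bisimilar

P's transition system — 3 states:
  u0 = a.(0 | 0 + a.0) ⊢ --a--▸ u1
  u1 = 0 | 0 + a.0 ⊢ --a--▸ u2
  u2 = 0 ⊢ deadlocked
Q's transition system — 3 states:
  v0 = b.(0 | 0 + a.0) ⊢ --b--▸ v1
  v1 = 0 | 0 + a.0 ⊢ --a--▸ v2
  v2 = 0 ⊢ deadlocked
Bisimilarity quotient blocks:
  B0 = {u0}
  B1 = {u1, v1}
  B2 = {u2, v2}
  B3 = {v0}
u0 ∈ B0, v0 ∈ B3 → different blocks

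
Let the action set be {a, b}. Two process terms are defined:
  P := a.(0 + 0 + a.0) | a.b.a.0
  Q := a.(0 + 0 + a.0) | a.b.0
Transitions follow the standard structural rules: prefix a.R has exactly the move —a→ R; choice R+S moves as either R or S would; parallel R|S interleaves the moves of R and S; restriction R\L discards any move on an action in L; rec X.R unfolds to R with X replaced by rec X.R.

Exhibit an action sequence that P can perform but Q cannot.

aaaba

Reachable graph of P (12 states):
  m0 = a.(0 + 0 + a.0) | a.b.a.0 :: -a-> m1, -a-> m2
  m1 = (0 + 0 + a.0) | a.b.a.0 :: -a-> m3, -a-> m4
  m2 = a.(0 + 0 + a.0) | b.a.0 :: -a-> m3, -b-> m5
  m3 = (0 + 0 + a.0) | b.a.0 :: -a-> m6, -b-> m7
  m4 = 0 | a.b.a.0 :: -a-> m6
  m5 = a.(0 + 0 + a.0) | a.0 :: -a-> m7, -a-> m8
  m6 = 0 | b.a.0 :: -b-> m9
  m7 = (0 + 0 + a.0) | a.0 :: -a-> m10, -a-> m9
  m8 = a.(0 + 0 + a.0) | 0 :: -a-> m10
  m9 = 0 | a.0 :: -a-> m11
  m10 = (0 + 0 + a.0) | 0 :: -a-> m11
  m11 = 0 | 0 :: deadlocked
Reachable graph of Q (9 states):
  n0 = a.(0 + 0 + a.0) | a.b.0 :: -a-> n1, -a-> n2
  n1 = (0 + 0 + a.0) | a.b.0 :: -a-> n3, -a-> n4
  n2 = a.(0 + 0 + a.0) | b.0 :: -a-> n3, -b-> n5
  n3 = (0 + 0 + a.0) | b.0 :: -a-> n6, -b-> n7
  n4 = 0 | a.b.0 :: -a-> n6
  n5 = a.(0 + 0 + a.0) | 0 :: -a-> n7
  n6 = 0 | b.0 :: -b-> n8
  n7 = (0 + 0 + a.0) | 0 :: -a-> n8
  n8 = 0 | 0 :: deadlocked
Trace ⟨aaaba⟩ through P, begin at {m0}:
  after a @ step 1: {m1, m2}
  after a @ step 2: {m3, m4}
  after a @ step 3: {m6}
  after b @ step 4: {m9}
  after a @ step 5: {m11}
  — P admits the full trace.
Trace ⟨aaaba⟩ through Q, begin at {n0}:
  after a @ step 1: {n1, n2}
  after a @ step 2: {n3, n4}
  after a @ step 3: {n6}
  after b @ step 4: {n8}
  after a @ step 5: no successor for Q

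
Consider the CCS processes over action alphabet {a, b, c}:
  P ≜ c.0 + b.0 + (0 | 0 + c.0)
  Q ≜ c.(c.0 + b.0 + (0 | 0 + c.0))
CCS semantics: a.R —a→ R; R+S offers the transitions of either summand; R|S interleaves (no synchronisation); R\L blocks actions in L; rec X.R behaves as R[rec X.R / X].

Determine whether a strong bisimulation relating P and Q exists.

not bisimilar

P's transition system — 2 states:
  m0 = c.0 + b.0 + (0 | 0 + c.0) → ··b··> m1, ··c··> m1
  m1 = 0 → deadlocked
Q's transition system — 3 states:
  n0 = c.(c.0 + b.0 + (0 | 0 + c.0)) → ··c··> n1
  n1 = c.0 + b.0 + (0 | 0 + c.0) → ··b··> n2, ··c··> n2
  n2 = 0 → deadlocked
Bisimilarity quotient blocks:
  B0 = {m0, n1}
  B1 = {m1, n2}
  B2 = {n0}
m0 ∈ B0, n0 ∈ B2 → different blocks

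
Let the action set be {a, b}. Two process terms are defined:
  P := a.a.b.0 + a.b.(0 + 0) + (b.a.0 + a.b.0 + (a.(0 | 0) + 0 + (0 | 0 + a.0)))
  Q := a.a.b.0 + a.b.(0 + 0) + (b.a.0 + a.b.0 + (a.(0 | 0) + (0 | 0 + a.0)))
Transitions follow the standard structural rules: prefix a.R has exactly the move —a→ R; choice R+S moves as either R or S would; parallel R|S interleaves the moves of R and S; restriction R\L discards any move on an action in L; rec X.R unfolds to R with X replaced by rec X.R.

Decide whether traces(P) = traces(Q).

trace-equivalent

LTS(P): 8 reachable states
  u0 = a.a.b.0 + a.b.(0 + 0) + (b.a.0 + a.b.0 + (a.(0 | 0) + 0 + (0 | 0 + a.0))) → —a→ u1, —a→ u2, —a→ u3, —a→ u4, —a→ u5, —b→ u6
  u1 = 0 → stopped
  u2 = 0 | 0 → stopped
  u3 = a.b.0 → —a→ u5
  u4 = b.(0 + 0) → —b→ u7
  u5 = b.0 → —b→ u1
  u6 = a.0 → —a→ u1
  u7 = 0 + 0 → stopped
LTS(Q): 8 reachable states
  v0 = a.a.b.0 + a.b.(0 + 0) + (b.a.0 + a.b.0 + (a.(0 | 0) + (0 | 0 + a.0))) → —a→ v1, —a→ v2, —a→ v3, —a→ v4, —a→ v5, —b→ v6
  v1 = 0 → stopped
  v2 = 0 | 0 → stopped
  v3 = a.b.0 → —a→ v5
  v4 = b.(0 + 0) → —b→ v7
  v5 = b.0 → —b→ v1
  v6 = a.0 → —a→ v1
  v7 = 0 + 0 → stopped
Coarsest stable partition (strong bisimilarity classes):
  B0 = {u0, v0}
  B1 = {u3, v3}
  B2 = {u4, u5, v4, v5}
  B3 = {u1, u2, u7, v1, v2, v7}
  B4 = {u6, v6}
u0 ∈ B0, v0 ∈ B0 → same block
Bisimilar ⇒ trace-equivalent.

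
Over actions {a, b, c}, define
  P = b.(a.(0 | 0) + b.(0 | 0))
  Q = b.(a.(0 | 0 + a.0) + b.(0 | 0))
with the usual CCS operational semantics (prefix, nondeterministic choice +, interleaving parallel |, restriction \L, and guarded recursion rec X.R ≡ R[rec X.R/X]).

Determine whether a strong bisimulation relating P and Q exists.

NO

Reachable graph of P (3 states):
  m0 = b.(a.(0 | 0) + b.(0 | 0)) ⊢ -b-> m1
  m1 = a.(0 | 0) + b.(0 | 0) ⊢ -a-> m2, -b-> m2
  m2 = 0 | 0 ⊢ deadlocked
Reachable graph of Q (5 states):
  n0 = b.(a.(0 | 0 + a.0) + b.(0 | 0)) ⊢ -b-> n1
  n1 = a.(0 | 0 + a.0) + b.(0 | 0) ⊢ -a-> n2, -b-> n3
  n2 = 0 | 0 + a.0 ⊢ -a-> n4
  n3 = 0 | 0 ⊢ deadlocked
  n4 = 0 ⊢ deadlocked
Partition-refinement fixed point:
  B0 = {m0}
  B1 = {m1}
  B2 = {m2, n3, n4}
  B3 = {n0}
  B4 = {n1}
  B5 = {n2}
m0 ∈ B0, n0 ∈ B3 → different blocks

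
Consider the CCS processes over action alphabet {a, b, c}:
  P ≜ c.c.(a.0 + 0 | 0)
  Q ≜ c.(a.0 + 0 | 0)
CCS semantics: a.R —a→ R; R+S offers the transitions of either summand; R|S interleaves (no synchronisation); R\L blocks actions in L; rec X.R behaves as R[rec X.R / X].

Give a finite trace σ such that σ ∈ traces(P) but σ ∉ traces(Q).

cc

LTS(P): 4 reachable states
  p0 = c.c.(a.0 + 0 | 0) → -c-> p1
  p1 = c.(a.0 + 0 | 0) → -c-> p2
  p2 = a.0 + 0 | 0 → -a-> p3
  p3 = 0 → deadlocked
LTS(Q): 3 reachable states
  q0 = c.(a.0 + 0 | 0) → -c-> q1
  q1 = a.0 + 0 | 0 → -a-> q2
  q2 = 0 → deadlocked
Trace ⟨cc⟩ through P, begin at {p0}:
  [1] c ⇒ {p1}
  [2] c ⇒ {p2}
  ✓ P
Trace ⟨cc⟩ through Q, begin at {q0}:
  [1] c ⇒ {q1}
  [2] c ⇒ no successor for Q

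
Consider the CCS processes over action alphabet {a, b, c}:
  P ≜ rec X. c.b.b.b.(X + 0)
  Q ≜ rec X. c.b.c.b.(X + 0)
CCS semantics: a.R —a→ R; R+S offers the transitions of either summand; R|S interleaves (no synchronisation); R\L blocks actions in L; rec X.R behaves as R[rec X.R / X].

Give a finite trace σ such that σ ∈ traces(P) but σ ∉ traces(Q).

Reachable graph of P (5 states):
  s0 = rec X. c.b.b.b.(X + 0) | ··c··> s1
  s1 = b.b.b.((rec X. c.b.b.b.(X + 0)) + 0) | ··b··> s2
  s2 = b.b.((rec X. c.b.b.b.(X + 0)) + 0) | ··b··> s3
  s3 = b.((rec X. c.b.b.b.(X + 0)) + 0) | ··b··> s4
  s4 = (rec X. c.b.b.b.(X + 0)) + 0 | ··c··> s1
Reachable graph of Q (5 states):
  t0 = rec X. c.b.c.b.(X + 0) | ··c··> t1
  t1 = b.c.b.((rec X. c.b.c.b.(X + 0)) + 0) | ··b··> t2
  t2 = c.b.((rec X. c.b.c.b.(X + 0)) + 0) | ··c··> t3
  t3 = b.((rec X. c.b.c.b.(X + 0)) + 0) | ··b··> t4
  t4 = (rec X. c.b.c.b.(X + 0)) + 0 | ··c··> t1
Executing cbb from P (initial set {s0}):
  [1] c ⇒ {s1}
  [2] b ⇒ {s2}
  [3] b ⇒ {s3}
  ✓ P
Executing cbb from Q (initial set {t0}):
  [1] c ⇒ {t1}
  [2] b ⇒ {t2}
  [3] b ⇒ ∅ (Q stuck)

cbb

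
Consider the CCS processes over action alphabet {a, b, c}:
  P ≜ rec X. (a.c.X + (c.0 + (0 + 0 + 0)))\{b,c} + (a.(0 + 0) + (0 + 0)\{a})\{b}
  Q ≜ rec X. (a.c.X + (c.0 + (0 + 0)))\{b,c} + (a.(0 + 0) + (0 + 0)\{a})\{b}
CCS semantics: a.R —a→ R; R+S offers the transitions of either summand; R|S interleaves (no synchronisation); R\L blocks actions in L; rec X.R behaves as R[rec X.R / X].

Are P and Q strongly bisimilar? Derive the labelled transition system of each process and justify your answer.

LTS(P): 3 reachable states
  s0 = rec X. (a.c.X + (c.0 + (0 + 0 + 0)))\{b,c} + (a.(0 + 0) + (0 + 0)\{a})\{b} | -a-> s1, -a-> s2
  s1 = (0 + 0)\{b} | ∅
  s2 = (c.(rec X. (a.c.X + (c.0 + (0 + 0 + 0)))\{b,c} + (a.(0 + 0) + (0 + 0)\{a})\{b}))\{b,c} | ∅
LTS(Q): 3 reachable states
  t0 = rec X. (a.c.X + (c.0 + (0 + 0)))\{b,c} + (a.(0 + 0) + (0 + 0)\{a})\{b} | -a-> t1, -a-> t2
  t1 = (0 + 0)\{b} | ∅
  t2 = (c.(rec X. (a.c.X + (c.0 + (0 + 0)))\{b,c} + (a.(0 + 0) + (0 + 0)\{a})\{b}))\{b,c} | ∅
Bisimilarity quotient blocks:
  B0 = {s0, t0}
  B1 = {s1, s2, t1, t2}
s0 ∈ B0, t0 ∈ B0 → same block

P ~ Q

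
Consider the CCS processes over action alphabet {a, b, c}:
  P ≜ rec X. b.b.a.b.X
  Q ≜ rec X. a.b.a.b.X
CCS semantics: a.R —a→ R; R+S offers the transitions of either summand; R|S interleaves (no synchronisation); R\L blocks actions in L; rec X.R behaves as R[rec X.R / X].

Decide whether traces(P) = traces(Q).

trace-distinct — witness ⟨b⟩

P's transition system — 4 states:
  s0 = rec X. b.b.a.b.X | --b--▸ s1
  s1 = b.a.b.(rec X. b.b.a.b.X) | --b--▸ s2
  s2 = a.b.(rec X. b.b.a.b.X) | --a--▸ s3
  s3 = b.(rec X. b.b.a.b.X) | --b--▸ s0
Q's transition system — 4 states:
  t0 = rec X. a.b.a.b.X | --a--▸ t1
  t1 = b.a.b.(rec X. a.b.a.b.X) | --b--▸ t2
  t2 = a.b.(rec X. a.b.a.b.X) | --a--▸ t3
  t3 = b.(rec X. a.b.a.b.X) | --b--▸ t0
Executing b from P (initial set {s0}):
  after b @ step 1: {s1}
  P completes σ.
Executing b from Q (initial set {t0}):
  after b @ step 1: ∅  — Q cannot continue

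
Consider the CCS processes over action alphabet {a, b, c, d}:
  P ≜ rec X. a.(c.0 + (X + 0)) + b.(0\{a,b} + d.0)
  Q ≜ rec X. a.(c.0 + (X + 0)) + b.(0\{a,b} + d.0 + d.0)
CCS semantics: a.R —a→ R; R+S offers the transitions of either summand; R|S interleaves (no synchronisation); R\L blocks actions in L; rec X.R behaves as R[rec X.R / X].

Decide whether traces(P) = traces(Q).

trace-equivalent

Reachable graph of P (4 states):
  m0 = rec X. a.(c.0 + (X + 0)) + b.(0\{a,b} + d.0) → —a→ m1, —b→ m2
  m1 = c.0 + ((rec X. a.(c.0 + (X + 0)) + b.(0\{a,b} + d.0)) + 0) → —a→ m1, —b→ m2, —c→ m3
  m2 = 0\{a,b} + d.0 → —d→ m3
  m3 = 0 → (no moves)
Reachable graph of Q (4 states):
  n0 = rec X. a.(c.0 + (X + 0)) + b.(0\{a,b} + d.0 + d.0) → —a→ n1, —b→ n2
  n1 = c.0 + ((rec X. a.(c.0 + (X + 0)) + b.(0\{a,b} + d.0 + d.0)) + 0) → —a→ n1, —b→ n2, —c→ n3
  n2 = 0\{a,b} + d.0 + d.0 → —d→ n3
  n3 = 0 → (no moves)
Partition-refinement fixed point:
  B0 = {m0, n0}
  B1 = {m2, n2}
  B2 = {m3, n3}
  B3 = {m1, n1}
m0 ∈ B0, n0 ∈ B0 → same block
Bisimilar ⇒ trace-equivalent.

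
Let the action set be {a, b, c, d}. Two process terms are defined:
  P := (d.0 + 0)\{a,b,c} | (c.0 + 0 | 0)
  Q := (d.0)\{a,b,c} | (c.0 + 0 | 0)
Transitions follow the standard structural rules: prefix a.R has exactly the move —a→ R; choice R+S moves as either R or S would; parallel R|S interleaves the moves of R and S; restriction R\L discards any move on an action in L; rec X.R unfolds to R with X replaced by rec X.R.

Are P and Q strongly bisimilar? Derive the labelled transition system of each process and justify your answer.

Reachable graph of P (4 states):
  u0 = (d.0 + 0)\{a,b,c} | (c.0 + 0 | 0) has moves ··c··> u1, ··d··> u2
  u1 = (d.0 + 0)\{a,b,c} | 0 has moves ··d··> u3
  u2 = 0\{a,b,c} | (c.0 + 0 | 0) has moves ··c··> u3
  u3 = 0\{a,b,c} | 0 has moves (no moves)
Reachable graph of Q (4 states):
  v0 = (d.0)\{a,b,c} | (c.0 + 0 | 0) has moves ··c··> v1, ··d··> v2
  v1 = (d.0)\{a,b,c} | 0 has moves ··d··> v3
  v2 = 0\{a,b,c} | (c.0 + 0 | 0) has moves ··c··> v3
  v3 = 0\{a,b,c} | 0 has moves (no moves)
Bisimilarity quotient blocks:
  B0 = {u0, v0}
  B1 = {u2, v2}
  B2 = {u3, v3}
  B3 = {u1, v1}
u0 ∈ B0, v0 ∈ B0 → same block

P ~ Q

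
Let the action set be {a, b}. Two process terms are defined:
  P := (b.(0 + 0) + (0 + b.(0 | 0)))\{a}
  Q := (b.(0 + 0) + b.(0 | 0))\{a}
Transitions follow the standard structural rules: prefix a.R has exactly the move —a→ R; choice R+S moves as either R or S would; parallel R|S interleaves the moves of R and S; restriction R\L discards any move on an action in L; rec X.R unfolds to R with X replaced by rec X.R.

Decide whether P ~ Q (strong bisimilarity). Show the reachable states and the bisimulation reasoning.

LTS(P): 3 reachable states
  u0 = (b.(0 + 0) + (0 + b.(0 | 0)))\{a} | —b→ u1, —b→ u2
  u1 = (0 + 0)\{a} | deadlocked
  u2 = (0 | 0)\{a} | deadlocked
LTS(Q): 3 reachable states
  v0 = (b.(0 + 0) + b.(0 | 0))\{a} | —b→ v1, —b→ v2
  v1 = (0 + 0)\{a} | deadlocked
  v2 = (0 | 0)\{a} | deadlocked
Partition-refinement fixed point:
  B0 = {u0, v0}
  B1 = {u1, u2, v1, v2}
u0 ∈ B0, v0 ∈ B0 → same block

bisimilar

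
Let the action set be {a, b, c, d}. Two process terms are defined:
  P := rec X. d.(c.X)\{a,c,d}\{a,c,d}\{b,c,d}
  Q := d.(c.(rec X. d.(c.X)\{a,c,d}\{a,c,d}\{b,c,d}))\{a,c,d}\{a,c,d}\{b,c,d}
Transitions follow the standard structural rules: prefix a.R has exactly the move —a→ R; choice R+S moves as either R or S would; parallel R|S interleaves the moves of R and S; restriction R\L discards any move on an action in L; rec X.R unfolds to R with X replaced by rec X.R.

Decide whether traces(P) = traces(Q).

YES

P's transition system — 2 states:
  u0 = rec X. d.(c.X)\{a,c,d}\{a,c,d}\{b,c,d} | -d-> u1
  u1 = (c.(rec X. d.(c.X)\{a,c,d}\{a,c,d}\{b,c,d}))\{a,c,d}\{a,c,d}\{b,c,d} | ·
Q's transition system — 2 states:
  v0 = d.(c.(rec X. d.(c.X)\{a,c,d}\{a,c,d}\{b,c,d}))\{a,c,d}\{a,c,d}\{b,c,d} | -d-> v1
  v1 = (c.(rec X. d.(c.X)\{a,c,d}\{a,c,d}\{b,c,d}))\{a,c,d}\{a,c,d}\{b,c,d} | ·
Partition-refinement fixed point:
  B0 = {u0, v0}
  B1 = {u1, v1}
u0 ∈ B0, v0 ∈ B0 → same block
Bisimilar ⇒ trace-equivalent.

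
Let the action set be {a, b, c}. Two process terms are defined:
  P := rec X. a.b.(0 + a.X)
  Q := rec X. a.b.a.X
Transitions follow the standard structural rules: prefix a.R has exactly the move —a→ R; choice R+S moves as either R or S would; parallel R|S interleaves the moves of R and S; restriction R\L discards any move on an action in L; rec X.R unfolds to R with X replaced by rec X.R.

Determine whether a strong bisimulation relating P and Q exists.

Reachable graph of P (3 states):
  s0 = rec X. a.b.(0 + a.X) has moves —a→ s1
  s1 = b.(0 + a.(rec X. a.b.(0 + a.X))) has moves —b→ s2
  s2 = 0 + a.(rec X. a.b.(0 + a.X)) has moves —a→ s0
Reachable graph of Q (3 states):
  t0 = rec X. a.b.a.X has moves —a→ t1
  t1 = b.a.(rec X. a.b.a.X) has moves —b→ t2
  t2 = a.(rec X. a.b.a.X) has moves —a→ t0
Bisimilarity quotient blocks:
  B0 = {s0, t0}
  B1 = {s1, t1}
  B2 = {s2, t2}
s0 ∈ B0, t0 ∈ B0 → same block

P ~ Q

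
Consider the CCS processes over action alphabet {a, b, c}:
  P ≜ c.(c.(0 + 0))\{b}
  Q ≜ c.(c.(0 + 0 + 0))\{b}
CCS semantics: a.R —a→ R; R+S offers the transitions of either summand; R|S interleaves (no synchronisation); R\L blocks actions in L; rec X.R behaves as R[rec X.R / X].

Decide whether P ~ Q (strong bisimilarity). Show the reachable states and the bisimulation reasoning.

Reachable graph of P (3 states):
  s0 = c.(c.(0 + 0))\{b} has moves --c--▸ s1
  s1 = (c.(0 + 0))\{b} has moves --c--▸ s2
  s2 = (0 + 0)\{b} has moves deadlocked
Reachable graph of Q (3 states):
  t0 = c.(c.(0 + 0 + 0))\{b} has moves --c--▸ t1
  t1 = (c.(0 + 0 + 0))\{b} has moves --c--▸ t2
  t2 = (0 + 0 + 0)\{b} has moves deadlocked
Partition-refinement fixed point:
  B0 = {s0, t0}
  B1 = {s1, t1}
  B2 = {s2, t2}
s0 ∈ B0, t0 ∈ B0 → same block

YES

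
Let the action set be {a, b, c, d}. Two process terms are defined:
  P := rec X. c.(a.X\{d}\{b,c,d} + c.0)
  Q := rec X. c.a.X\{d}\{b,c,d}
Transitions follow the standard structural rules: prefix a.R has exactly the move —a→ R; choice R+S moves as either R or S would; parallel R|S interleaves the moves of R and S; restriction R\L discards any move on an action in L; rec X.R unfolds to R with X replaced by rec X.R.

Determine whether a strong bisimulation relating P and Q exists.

not bisimilar

P's transition system — 4 states:
  s0 = rec X. c.(a.X\{d}\{b,c,d} + c.0) | ··c··> s1
  s1 = a.(rec X. c.(a.X\{d}\{b,c,d} + c.0))\{d}\{b,c,d} + c.0 | ··a··> s2, ··c··> s3
  s2 = (rec X. c.(a.X\{d}\{b,c,d} + c.0))\{d}\{b,c,d} | ·
  s3 = 0 | ·
Q's transition system — 3 states:
  t0 = rec X. c.a.X\{d}\{b,c,d} | ··c··> t1
  t1 = a.(rec X. c.a.X\{d}\{b,c,d})\{d}\{b,c,d} | ··a··> t2
  t2 = (rec X. c.a.X\{d}\{b,c,d})\{d}\{b,c,d} | ·
Partition-refinement fixed point:
  B0 = {s0}
  B1 = {s1}
  B2 = {s2, s3, t2}
  B3 = {t0}
  B4 = {t1}
s0 ∈ B0, t0 ∈ B3 → different blocks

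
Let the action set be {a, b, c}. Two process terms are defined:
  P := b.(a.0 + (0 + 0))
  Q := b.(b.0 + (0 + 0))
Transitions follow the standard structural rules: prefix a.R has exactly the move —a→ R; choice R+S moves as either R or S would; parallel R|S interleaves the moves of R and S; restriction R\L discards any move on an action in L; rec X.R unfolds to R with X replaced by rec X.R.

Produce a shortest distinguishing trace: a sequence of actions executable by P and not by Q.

ba

P's transition system — 3 states:
  u0 = b.(a.0 + (0 + 0)) has moves ··b··> u1
  u1 = a.0 + (0 + 0) has moves ··a··> u2
  u2 = 0 has moves ·
Q's transition system — 3 states:
  v0 = b.(b.0 + (0 + 0)) has moves ··b··> v1
  v1 = b.0 + (0 + 0) has moves ··b··> v2
  v2 = 0 has moves ·
Executing ba from P (initial set {u0}):
  [1] b ⇒ {u1}
  [2] a ⇒ {u2}
  P completes σ.
Executing ba from Q (initial set {v0}):
  [1] b ⇒ {v1}
  [2] a ⇒ ∅ (Q stuck)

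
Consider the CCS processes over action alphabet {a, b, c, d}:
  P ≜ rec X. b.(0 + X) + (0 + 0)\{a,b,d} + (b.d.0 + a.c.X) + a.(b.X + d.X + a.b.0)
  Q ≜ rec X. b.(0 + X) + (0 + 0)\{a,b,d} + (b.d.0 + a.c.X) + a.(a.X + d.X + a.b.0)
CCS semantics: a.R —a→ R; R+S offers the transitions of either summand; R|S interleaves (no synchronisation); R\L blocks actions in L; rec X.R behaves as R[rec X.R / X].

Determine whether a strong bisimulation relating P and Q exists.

P's transition system — 7 states:
  p0 = rec X. b.(0 + X) + (0 + 0)\{a,b,d} + (b.d.0 + a.c.X) + a.(b.X + d.X + a.b.0) :: —a→ p1, —a→ p2, —b→ p3, —b→ p4
  p1 = b.(rec X. b.(0 + X) + (0 + 0)\{a,b,d} + (b.d.0 + a.c.X) + a.(b.X + d.X + a.b.0)) + d.(rec X. b.(0 + X) + (0 + 0)\{a,b,d} + (b.d.0 + a.c.X) + a.(b.X + d.X + a.b.0)) + a.b.0 :: —a→ p5, —b→ p0, —d→ p0
  p2 = c.(rec X. b.(0 + X) + (0 + 0)\{a,b,d} + (b.d.0 + a.c.X) + a.(b.X + d.X + a.b.0)) :: —c→ p0
  p3 = 0 + (rec X. b.(0 + X) + (0 + 0)\{a,b,d} + (b.d.0 + a.c.X) + a.(b.X + d.X + a.b.0)) :: —a→ p1, —a→ p2, —b→ p3, —b→ p4
  p4 = d.0 :: —d→ p6
  p5 = b.0 :: —b→ p6
  p6 = 0 :: stopped
Q's transition system — 7 states:
  q0 = rec X. b.(0 + X) + (0 + 0)\{a,b,d} + (b.d.0 + a.c.X) + a.(a.X + d.X + a.b.0) :: —a→ q1, —a→ q2, —b→ q3, —b→ q4
  q1 = a.(rec X. b.(0 + X) + (0 + 0)\{a,b,d} + (b.d.0 + a.c.X) + a.(a.X + d.X + a.b.0)) + d.(rec X. b.(0 + X) + (0 + 0)\{a,b,d} + (b.d.0 + a.c.X) + a.(a.X + d.X + a.b.0)) + a.b.0 :: —a→ q0, —a→ q5, —d→ q0
  q2 = c.(rec X. b.(0 + X) + (0 + 0)\{a,b,d} + (b.d.0 + a.c.X) + a.(a.X + d.X + a.b.0)) :: —c→ q0
  q3 = 0 + (rec X. b.(0 + X) + (0 + 0)\{a,b,d} + (b.d.0 + a.c.X) + a.(a.X + d.X + a.b.0)) :: —a→ q1, —a→ q2, —b→ q3, —b→ q4
  q4 = d.0 :: —d→ q6
  q5 = b.0 :: —b→ q6
  q6 = 0 :: stopped
Partition-refinement fixed point:
  B0 = {p0, p3}
  B1 = {p2}
  B2 = {p4, q4}
  B3 = {p6, q6}
  B4 = {p1}
  B5 = {p5, q5}
  B6 = {q0, q3}
  B7 = {q2}
  B8 = {q1}
p0 ∈ B0, q0 ∈ B6 → different blocks

not bisimilar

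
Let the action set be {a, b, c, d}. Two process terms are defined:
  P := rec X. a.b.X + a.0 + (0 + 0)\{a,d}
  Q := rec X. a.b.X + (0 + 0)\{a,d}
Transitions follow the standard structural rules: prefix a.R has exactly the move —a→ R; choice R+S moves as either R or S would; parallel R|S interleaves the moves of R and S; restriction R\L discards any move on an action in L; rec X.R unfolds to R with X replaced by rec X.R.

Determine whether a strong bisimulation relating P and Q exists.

LTS(P): 3 reachable states
  p0 = rec X. a.b.X + a.0 + (0 + 0)\{a,d} :: -a-> p1, -a-> p2
  p1 = 0 :: ·
  p2 = b.(rec X. a.b.X + a.0 + (0 + 0)\{a,d}) :: -b-> p0
LTS(Q): 2 reachable states
  q0 = rec X. a.b.X + (0 + 0)\{a,d} :: -a-> q1
  q1 = b.(rec X. a.b.X + (0 + 0)\{a,d}) :: -b-> q0
Coarsest stable partition (strong bisimilarity classes):
  B0 = {p0}
  B1 = {p1}
  B2 = {p2}
  B3 = {q0}
  B4 = {q1}
p0 ∈ B0, q0 ∈ B3 → different blocks

NO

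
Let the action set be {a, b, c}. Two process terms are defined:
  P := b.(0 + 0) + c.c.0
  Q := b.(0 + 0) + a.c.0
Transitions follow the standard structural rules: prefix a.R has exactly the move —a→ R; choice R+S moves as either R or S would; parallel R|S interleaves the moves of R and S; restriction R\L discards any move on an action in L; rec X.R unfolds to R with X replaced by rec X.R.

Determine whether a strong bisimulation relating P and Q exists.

Reachable graph of P (4 states):
  s0 = b.(0 + 0) + c.c.0 has moves ··b··> s1, ··c··> s2
  s1 = 0 + 0 has moves deadlocked
  s2 = c.0 has moves ··c··> s3
  s3 = 0 has moves deadlocked
Reachable graph of Q (4 states):
  t0 = b.(0 + 0) + a.c.0 has moves ··a··> t1, ··b··> t2
  t1 = c.0 has moves ··c··> t3
  t2 = 0 + 0 has moves deadlocked
  t3 = 0 has moves deadlocked
Coarsest stable partition (strong bisimilarity classes):
  B0 = {s0}
  B1 = {s2, t1}
  B2 = {s1, s3, t2, t3}
  B3 = {t0}
s0 ∈ B0, t0 ∈ B3 → different blocks

not bisimilar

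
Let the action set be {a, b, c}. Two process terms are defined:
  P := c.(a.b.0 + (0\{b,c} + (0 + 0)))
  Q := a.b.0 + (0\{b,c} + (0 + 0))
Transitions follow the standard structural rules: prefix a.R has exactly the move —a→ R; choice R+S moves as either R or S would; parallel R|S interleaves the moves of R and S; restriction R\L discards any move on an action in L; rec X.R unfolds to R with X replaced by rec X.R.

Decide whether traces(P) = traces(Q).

traces(P) ≠ traces(Q) — witness ⟨c⟩

Reachable graph of P (4 states):
  p0 = c.(a.b.0 + (0\{b,c} + (0 + 0))) ⊢ —c→ p1
  p1 = a.b.0 + (0\{b,c} + (0 + 0)) ⊢ —a→ p2
  p2 = b.0 ⊢ —b→ p3
  p3 = 0 ⊢ ∅
Reachable graph of Q (3 states):
  q0 = a.b.0 + (0\{b,c} + (0 + 0)) ⊢ —a→ q1
  q1 = b.0 ⊢ —b→ q2
  q2 = 0 ⊢ ∅
Executing c from P (initial set {p0}):
  [1] c ⇒ {p1}
  P completes σ.
Executing c from Q (initial set {q0}):
  [1] c ⇒ no successor for Q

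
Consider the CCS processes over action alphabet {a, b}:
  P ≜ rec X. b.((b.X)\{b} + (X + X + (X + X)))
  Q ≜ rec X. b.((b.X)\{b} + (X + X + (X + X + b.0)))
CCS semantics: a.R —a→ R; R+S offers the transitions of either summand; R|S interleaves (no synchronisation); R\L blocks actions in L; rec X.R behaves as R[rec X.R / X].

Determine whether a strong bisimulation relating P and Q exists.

NO

Reachable graph of P (2 states):
  m0 = rec X. b.((b.X)\{b} + (X + X + (X + X))) ⊢ -b-> m1
  m1 = (b.(rec X. b.((b.X)\{b} + (X + X + (X + X)))))\{b} + ((rec X. b.((b.X)\{b} + (X + X + (X + X)))) + (rec X. b.((b.X)\{b} + (X + X + (X + X)))) + ((rec X. b.((b.X)\{b} + (X + X + (X + X)))) + (rec X. b.((b.X)\{b} + (X + X + (X + X)))))) ⊢ -b-> m1
Reachable graph of Q (3 states):
  n0 = rec X. b.((b.X)\{b} + (X + X + (X + X + b.0))) ⊢ -b-> n1
  n1 = (b.(rec X. b.((b.X)\{b} + (X + X + (X + X + b.0)))))\{b} + ((rec X. b.((b.X)\{b} + (X + X + (X + X + b.0)))) + (rec X. b.((b.X)\{b} + (X + X + (X + X + b.0)))) + ((rec X. b.((b.X)\{b} + (X + X + (X + X + b.0)))) + (rec X. b.((b.X)\{b} + (X + X + (X + X + b.0)))) + b.0)) ⊢ -b-> n1, -b-> n2
  n2 = 0 ⊢ ·
Coarsest stable partition (strong bisimilarity classes):
  B0 = {m0, m1}
  B1 = {n0}
  B2 = {n1}
  B3 = {n2}
m0 ∈ B0, n0 ∈ B1 → different blocks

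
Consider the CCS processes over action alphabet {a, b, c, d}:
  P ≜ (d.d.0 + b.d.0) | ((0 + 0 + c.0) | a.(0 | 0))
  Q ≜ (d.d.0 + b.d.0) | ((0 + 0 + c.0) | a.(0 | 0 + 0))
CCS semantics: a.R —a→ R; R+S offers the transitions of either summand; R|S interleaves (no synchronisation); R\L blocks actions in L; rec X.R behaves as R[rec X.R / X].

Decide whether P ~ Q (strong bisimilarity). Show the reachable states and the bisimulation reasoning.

P's transition system — 12 states:
  p0 = (d.d.0 + b.d.0) | ((0 + 0 + c.0) | a.(0 | 0)) ⊢ -a-> p1, -b-> p2, -c-> p3, -d-> p2
  p1 = (d.d.0 + b.d.0) | ((0 + 0 + c.0) | (0 | 0)) ⊢ -b-> p4, -c-> p5, -d-> p4
  p2 = d.0 | ((0 + 0 + c.0) | a.(0 | 0)) ⊢ -a-> p4, -c-> p6, -d-> p7
  p3 = (d.d.0 + b.d.0) | (0 | a.(0 | 0)) ⊢ -a-> p5, -b-> p6, -d-> p6
  p4 = d.0 | ((0 + 0 + c.0) | (0 | 0)) ⊢ -c-> p8, -d-> p9
  p5 = (d.d.0 + b.d.0) | (0 | (0 | 0)) ⊢ -b-> p8, -d-> p8
  p6 = d.0 | (0 | a.(0 | 0)) ⊢ -a-> p8, -d-> p10
  p7 = 0 | ((0 + 0 + c.0) | a.(0 | 0)) ⊢ -a-> p9, -c-> p10
  p8 = d.0 | (0 | (0 | 0)) ⊢ -d-> p11
  p9 = 0 | ((0 + 0 + c.0) | (0 | 0)) ⊢ -c-> p11
  p10 = 0 | (0 | a.(0 | 0)) ⊢ -a-> p11
  p11 = 0 | (0 | (0 | 0)) ⊢ stopped
Q's transition system — 12 states:
  q0 = (d.d.0 + b.d.0) | ((0 + 0 + c.0) | a.(0 | 0 + 0)) ⊢ -a-> q1, -b-> q2, -c-> q3, -d-> q2
  q1 = (d.d.0 + b.d.0) | ((0 + 0 + c.0) | (0 | 0 + 0)) ⊢ -b-> q4, -c-> q5, -d-> q4
  q2 = d.0 | ((0 + 0 + c.0) | a.(0 | 0 + 0)) ⊢ -a-> q4, -c-> q6, -d-> q7
  q3 = (d.d.0 + b.d.0) | (0 | a.(0 | 0 + 0)) ⊢ -a-> q5, -b-> q6, -d-> q6
  q4 = d.0 | ((0 + 0 + c.0) | (0 | 0 + 0)) ⊢ -c-> q8, -d-> q9
  q5 = (d.d.0 + b.d.0) | (0 | (0 | 0 + 0)) ⊢ -b-> q8, -d-> q8
  q6 = d.0 | (0 | a.(0 | 0 + 0)) ⊢ -a-> q8, -d-> q10
  q7 = 0 | ((0 + 0 + c.0) | a.(0 | 0 + 0)) ⊢ -a-> q9, -c-> q10
  q8 = d.0 | (0 | (0 | 0 + 0)) ⊢ -d-> q11
  q9 = 0 | ((0 + 0 + c.0) | (0 | 0 + 0)) ⊢ -c-> q11
  q10 = 0 | (0 | a.(0 | 0 + 0)) ⊢ -a-> q11
  q11 = 0 | (0 | (0 | 0 + 0)) ⊢ stopped
Coarsest stable partition (strong bisimilarity classes):
  B0 = {p0, q0}
  B1 = {p2, q2}
  B2 = {p4, q4}
  B3 = {p9, q9}
  B4 = {p11, q11}
  B5 = {p8, q8}
  B6 = {p7, q7}
  B7 = {p10, q10}
  B8 = {p6, q6}
  B9 = {p1, q1}
  B10 = {p5, q5}
  B11 = {p3, q3}
p0 ∈ B0, q0 ∈ B0 → same block

YES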